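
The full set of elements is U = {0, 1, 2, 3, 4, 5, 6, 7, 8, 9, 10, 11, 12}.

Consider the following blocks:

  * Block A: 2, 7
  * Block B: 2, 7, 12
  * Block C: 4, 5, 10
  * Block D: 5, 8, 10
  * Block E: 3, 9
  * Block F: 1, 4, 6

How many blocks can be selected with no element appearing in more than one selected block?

A, D, E, F are pairwise disjoint (A={2,7}; D={5,8,10}; E={3,9}; F={1,4,6}).
Every remaining block overlaps one of these, and no 5 of the listed blocks are pairwise disjoint, so 4 is the maximum.

4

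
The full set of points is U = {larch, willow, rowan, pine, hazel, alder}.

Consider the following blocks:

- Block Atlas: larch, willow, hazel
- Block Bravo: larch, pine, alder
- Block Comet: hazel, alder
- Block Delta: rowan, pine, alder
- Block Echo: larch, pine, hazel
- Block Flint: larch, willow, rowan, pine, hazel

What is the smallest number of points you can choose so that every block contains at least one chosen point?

2

Take H = {hazel, alder}. Each listed block contains at least one of these, so H is a hitting set of size 2.
The blocks Atlas, Delta are pairwise disjoint, so any hitting set needs a separate point for each — at least 2. Hence 2 is optimal.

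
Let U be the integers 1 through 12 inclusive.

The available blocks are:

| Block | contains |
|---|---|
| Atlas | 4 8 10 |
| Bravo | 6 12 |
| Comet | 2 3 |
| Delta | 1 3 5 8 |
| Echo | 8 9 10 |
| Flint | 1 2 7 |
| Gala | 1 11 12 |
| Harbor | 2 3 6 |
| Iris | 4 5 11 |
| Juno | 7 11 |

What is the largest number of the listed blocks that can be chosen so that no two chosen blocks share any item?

4

Atlas, Bravo, Comet, Juno are pairwise disjoint (Atlas={4,8,10}; Bravo={6,12}; Comet={2,3}; Juno={7,11}).
Every remaining block overlaps one of these, and no 5 of the listed blocks are pairwise disjoint, so 4 is the maximum.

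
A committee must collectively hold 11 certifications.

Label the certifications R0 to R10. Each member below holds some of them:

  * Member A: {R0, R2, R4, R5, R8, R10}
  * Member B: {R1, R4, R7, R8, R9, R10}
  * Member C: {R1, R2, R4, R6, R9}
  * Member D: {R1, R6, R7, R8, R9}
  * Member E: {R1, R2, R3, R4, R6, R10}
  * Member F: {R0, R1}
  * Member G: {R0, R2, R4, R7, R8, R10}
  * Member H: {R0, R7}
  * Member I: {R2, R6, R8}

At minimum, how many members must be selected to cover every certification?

3

Take {A, D, E}. Their union is {R0, R1, R2, R3, R4, R5, R6, R7, R8, R9, R10}, which is all 11 certifications.
Only E contains R3, so E is forced; the remaining 5 certifications need at least 2 more members (each remaining member adds at most 3) — so at least 3 members are needed, and 3 is optimal.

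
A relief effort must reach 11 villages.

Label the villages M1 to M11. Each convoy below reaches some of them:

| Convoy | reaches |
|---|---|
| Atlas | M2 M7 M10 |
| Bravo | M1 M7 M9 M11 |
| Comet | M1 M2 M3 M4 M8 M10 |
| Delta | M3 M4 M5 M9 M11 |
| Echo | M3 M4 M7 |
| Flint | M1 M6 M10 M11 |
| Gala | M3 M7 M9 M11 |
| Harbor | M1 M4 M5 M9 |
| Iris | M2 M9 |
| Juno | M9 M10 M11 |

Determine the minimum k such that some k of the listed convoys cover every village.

Take {Atlas, Comet, Flint, Harbor}. Their union is {M1, M2, M3, M4, M5, M6, M7, M8, M9, M10, M11}, which is all 11 villages.
No 3 of the 10 convoys cover everything (all 120 combinations miss at least one village), so 4 is optimal.

4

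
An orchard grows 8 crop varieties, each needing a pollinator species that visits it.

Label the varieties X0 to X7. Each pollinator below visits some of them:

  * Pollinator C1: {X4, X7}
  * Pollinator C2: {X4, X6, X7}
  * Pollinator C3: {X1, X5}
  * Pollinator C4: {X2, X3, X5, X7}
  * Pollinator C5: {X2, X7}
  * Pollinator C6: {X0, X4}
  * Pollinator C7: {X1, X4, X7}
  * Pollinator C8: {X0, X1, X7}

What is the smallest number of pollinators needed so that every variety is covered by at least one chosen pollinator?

C2 and C4 and C8 together: C2 ∪ C4 ∪ C8 = {X0, X1, X2, X3, X4, X5, X6, X7} — every variety is covered.
Only C4 contains X3, so C4 is forced; the remaining 4 varieties need at least 2 more pollinators (each remaining pollinator adds at most 2) — so at least 3 pollinators are needed, and 3 is optimal.

3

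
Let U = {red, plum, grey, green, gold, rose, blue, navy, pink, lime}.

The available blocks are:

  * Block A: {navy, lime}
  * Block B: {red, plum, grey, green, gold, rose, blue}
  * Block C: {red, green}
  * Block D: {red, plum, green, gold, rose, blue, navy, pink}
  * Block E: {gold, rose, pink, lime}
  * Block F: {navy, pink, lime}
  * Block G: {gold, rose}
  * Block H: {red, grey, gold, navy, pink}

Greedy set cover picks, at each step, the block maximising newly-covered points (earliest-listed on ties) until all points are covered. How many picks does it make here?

3

Greedy: pick D (covers 8 new) → pick A (covers 1 new) → pick B (covers 1 new). Total picks: 3.
(The true minimum cover uses only 2 blocks, so greedy is not optimal here.)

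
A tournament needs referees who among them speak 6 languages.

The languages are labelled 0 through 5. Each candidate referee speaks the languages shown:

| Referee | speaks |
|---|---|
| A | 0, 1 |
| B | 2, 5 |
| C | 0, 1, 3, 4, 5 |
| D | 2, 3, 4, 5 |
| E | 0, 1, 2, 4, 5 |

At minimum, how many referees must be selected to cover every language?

2

Take {A, D}. Their union is {0, 1, 2, 3, 4, 5}, which is all 6 languages.
No single referee has all 6 languages (the largest, C, has 5), so 2 is optimal.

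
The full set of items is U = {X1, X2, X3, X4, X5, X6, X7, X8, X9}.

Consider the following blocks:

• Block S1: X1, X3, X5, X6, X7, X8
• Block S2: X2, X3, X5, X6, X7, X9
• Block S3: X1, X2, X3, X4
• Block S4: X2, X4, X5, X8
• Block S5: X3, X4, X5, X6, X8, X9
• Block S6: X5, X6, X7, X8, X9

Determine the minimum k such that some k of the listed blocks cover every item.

Take {S3, S6}. Their union is {X1, X2, X3, X4, X5, X6, X7, X8, X9}, which is all 9 items.
No single block has all 9 items (the largest, S1, has 6), so 2 is optimal.

2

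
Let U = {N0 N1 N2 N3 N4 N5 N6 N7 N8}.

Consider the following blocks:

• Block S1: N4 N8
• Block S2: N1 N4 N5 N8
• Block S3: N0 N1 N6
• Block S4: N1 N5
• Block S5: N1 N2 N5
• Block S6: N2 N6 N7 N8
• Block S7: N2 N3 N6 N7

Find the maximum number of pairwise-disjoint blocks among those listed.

3

S1, S4, S7 are pairwise disjoint (S1={N4,N8}; S4={N1,N5}; S7={N2,N3,N6,N7}).
Every remaining block overlaps one of these, and no 4 of the listed blocks are pairwise disjoint, so 3 is the maximum.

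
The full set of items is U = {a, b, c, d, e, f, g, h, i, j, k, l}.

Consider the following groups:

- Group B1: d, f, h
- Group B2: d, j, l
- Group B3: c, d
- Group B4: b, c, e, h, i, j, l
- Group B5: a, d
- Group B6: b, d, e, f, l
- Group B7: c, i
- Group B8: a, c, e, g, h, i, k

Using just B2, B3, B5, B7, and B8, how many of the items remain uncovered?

2

Union of B2, B3, B5, B7, B8 = {a, c, d, e, g, h, i, j, k, l}.
Not covered: b, f — 2 items.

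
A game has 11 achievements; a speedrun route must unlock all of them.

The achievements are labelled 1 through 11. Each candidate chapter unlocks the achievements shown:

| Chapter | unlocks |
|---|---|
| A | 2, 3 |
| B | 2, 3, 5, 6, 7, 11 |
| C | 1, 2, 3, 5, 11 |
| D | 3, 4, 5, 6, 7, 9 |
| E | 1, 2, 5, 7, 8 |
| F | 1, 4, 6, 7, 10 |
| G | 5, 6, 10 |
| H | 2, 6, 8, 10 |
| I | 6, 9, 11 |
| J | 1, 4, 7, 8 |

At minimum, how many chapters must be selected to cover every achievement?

3

Take {C, D, H}. Their union is {1, 2, 3, 4, 5, 6, 7, 8, 9, 10, 11}, which is all 11 achievements.
No 2 of the 10 chapters cover everything (all 45 combinations miss at least one achievement), so 3 is optimal.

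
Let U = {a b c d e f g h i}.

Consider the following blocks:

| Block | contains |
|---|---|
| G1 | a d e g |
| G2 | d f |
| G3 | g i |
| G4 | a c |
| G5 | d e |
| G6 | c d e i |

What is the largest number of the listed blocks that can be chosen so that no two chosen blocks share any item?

G3, G4, G5 are pairwise disjoint (G3={g,i}; G4={a,c}; G5={d,e}).
Every remaining block overlaps one of these, and no 4 of the listed blocks are pairwise disjoint, so 3 is the maximum.

3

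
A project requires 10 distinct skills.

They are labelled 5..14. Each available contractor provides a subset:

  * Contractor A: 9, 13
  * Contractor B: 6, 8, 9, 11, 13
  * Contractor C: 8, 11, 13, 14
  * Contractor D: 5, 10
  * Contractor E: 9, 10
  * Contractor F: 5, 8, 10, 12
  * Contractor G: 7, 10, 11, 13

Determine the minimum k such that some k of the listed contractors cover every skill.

4

Take {B, C, F, G}. Their union is {5, 6, 7, 8, 9, 10, 11, 12, 13, 14}, which is all 10 skills.
No 3 of the 7 contractors cover everything (all 35 combinations miss at least one skill), so 4 is optimal.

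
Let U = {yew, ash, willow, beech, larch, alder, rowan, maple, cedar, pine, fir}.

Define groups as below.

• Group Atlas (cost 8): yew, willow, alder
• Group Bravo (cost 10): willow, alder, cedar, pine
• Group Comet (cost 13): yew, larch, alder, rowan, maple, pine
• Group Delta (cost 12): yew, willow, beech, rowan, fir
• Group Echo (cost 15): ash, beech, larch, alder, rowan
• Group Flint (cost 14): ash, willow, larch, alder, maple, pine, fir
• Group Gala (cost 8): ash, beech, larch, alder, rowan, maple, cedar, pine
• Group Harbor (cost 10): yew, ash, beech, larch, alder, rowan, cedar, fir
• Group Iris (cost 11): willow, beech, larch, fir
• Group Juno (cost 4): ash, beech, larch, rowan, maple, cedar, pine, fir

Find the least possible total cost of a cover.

Atlas, Juno together cover every element (Atlas ∪ Juno = {yew, ash, willow, beech, larch, alder, rowan, maple, cedar, pine, fir}); total cost 8 + 4 = 12.
No covering selection has total cost below 12.

12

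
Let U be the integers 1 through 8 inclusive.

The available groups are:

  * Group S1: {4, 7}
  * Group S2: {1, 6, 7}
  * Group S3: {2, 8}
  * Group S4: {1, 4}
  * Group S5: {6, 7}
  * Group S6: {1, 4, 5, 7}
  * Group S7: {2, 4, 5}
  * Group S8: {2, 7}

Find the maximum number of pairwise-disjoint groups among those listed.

3

S3, S4, S5 are pairwise disjoint (S3={2,8}; S4={1,4}; S5={6,7}).
Every remaining group overlaps one of these, and no 4 of the listed groups are pairwise disjoint, so 3 is the maximum.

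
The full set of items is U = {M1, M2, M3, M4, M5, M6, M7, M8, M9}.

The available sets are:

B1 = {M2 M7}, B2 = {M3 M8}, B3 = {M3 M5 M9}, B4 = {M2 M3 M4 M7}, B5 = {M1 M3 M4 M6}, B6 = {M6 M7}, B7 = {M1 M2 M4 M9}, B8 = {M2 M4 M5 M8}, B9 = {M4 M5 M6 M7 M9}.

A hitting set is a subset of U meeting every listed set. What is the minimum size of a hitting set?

H = {M3, M4, M7} meets every set (each contains at least one member of H), and |H| = 3.
The sets B2, B6, B7 are pairwise disjoint, so any hitting set needs a separate item for each — at least 3. Hence 3 is optimal.

3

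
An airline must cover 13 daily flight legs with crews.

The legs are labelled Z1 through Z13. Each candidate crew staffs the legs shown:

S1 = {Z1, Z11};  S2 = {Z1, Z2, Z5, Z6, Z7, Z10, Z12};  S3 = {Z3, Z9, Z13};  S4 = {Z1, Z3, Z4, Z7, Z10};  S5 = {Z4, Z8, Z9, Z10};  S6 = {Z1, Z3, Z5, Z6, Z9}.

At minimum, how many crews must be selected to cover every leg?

S1 and S2 and S3 and S5 together: S1 ∪ S2 ∪ S3 ∪ S5 = {Z1, Z2, Z3, Z4, Z5, Z6, Z7, Z8, Z9, Z10, Z11, Z12, Z13} — every leg is covered.
No 3 of the 6 crews cover everything (all 20 combinations miss at least one leg), so 4 is optimal.

4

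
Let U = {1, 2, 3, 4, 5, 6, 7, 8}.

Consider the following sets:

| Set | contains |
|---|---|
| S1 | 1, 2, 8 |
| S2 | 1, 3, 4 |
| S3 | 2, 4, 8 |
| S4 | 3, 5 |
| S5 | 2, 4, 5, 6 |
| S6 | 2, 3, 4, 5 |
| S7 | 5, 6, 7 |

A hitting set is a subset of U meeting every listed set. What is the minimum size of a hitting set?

3

Take H = {2, 3, 6}. Each listed set contains at least one of these, so H is a hitting set of size 3.
No choice of 2 elements meets every set, so 3 is the minimum.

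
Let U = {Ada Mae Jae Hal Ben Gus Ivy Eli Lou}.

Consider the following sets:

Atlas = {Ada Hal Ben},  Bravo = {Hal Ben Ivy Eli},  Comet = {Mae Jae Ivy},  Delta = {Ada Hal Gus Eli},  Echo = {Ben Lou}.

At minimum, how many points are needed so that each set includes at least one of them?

H = {Ada, Ben, Ivy} meets every set (each contains at least one member of H), and |H| = 3.
The sets Comet, Delta, Echo are pairwise disjoint, so any hitting set needs a separate point for each — at least 3. Hence 3 is optimal.

3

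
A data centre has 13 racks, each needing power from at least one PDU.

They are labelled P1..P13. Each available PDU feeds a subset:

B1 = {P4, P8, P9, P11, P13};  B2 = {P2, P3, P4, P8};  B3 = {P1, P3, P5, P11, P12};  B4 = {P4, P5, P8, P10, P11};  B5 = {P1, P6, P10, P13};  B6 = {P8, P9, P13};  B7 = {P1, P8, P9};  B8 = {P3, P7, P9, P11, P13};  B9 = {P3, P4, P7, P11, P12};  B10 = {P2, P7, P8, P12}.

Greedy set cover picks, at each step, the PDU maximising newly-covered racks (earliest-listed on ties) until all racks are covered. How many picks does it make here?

Greedy: pick B1 (covers 5 new) → pick B3 (covers 4 new) → pick B5 (covers 2 new) → pick B10 (covers 2 new). Total picks: 4.

4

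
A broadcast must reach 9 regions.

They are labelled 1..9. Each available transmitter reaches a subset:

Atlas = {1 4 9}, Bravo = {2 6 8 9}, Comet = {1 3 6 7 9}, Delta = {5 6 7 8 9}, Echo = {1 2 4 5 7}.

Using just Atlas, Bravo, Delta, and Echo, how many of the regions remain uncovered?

1

Union of Atlas, Bravo, Delta, Echo = {1, 2, 4, 5, 6, 7, 8, 9}.
Not covered: 3 — 1 region.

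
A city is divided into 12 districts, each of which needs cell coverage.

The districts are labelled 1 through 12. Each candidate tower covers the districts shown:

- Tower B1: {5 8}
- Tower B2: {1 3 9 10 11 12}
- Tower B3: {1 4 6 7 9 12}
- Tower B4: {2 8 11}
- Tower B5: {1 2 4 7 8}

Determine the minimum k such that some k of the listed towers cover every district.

Take {B1, B2, B3, B5}. Their union is {1, 2, 3, 4, 5, 6, 7, 8, 9, 10, 11, 12}, which is all 12 districts.
No 3 of the 5 towers cover everything (all 10 combinations miss at least one district), so 4 is optimal.

4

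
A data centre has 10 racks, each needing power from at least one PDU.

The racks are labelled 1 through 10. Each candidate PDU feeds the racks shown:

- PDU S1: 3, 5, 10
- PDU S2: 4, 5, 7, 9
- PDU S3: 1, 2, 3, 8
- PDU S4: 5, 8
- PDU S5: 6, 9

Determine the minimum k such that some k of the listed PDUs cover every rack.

S1 and S2 and S3 and S5 together: S1 ∪ S2 ∪ S3 ∪ S5 = {1, 2, 3, 4, 5, 6, 7, 8, 9, 10} — every rack is covered.
Only S1 contains 10, so S1 is forced; the remaining 7 racks need at least 3 more PDUs (each remaining PDU adds at most 3) — so at least 4 PDUs are needed, and 4 is optimal.

4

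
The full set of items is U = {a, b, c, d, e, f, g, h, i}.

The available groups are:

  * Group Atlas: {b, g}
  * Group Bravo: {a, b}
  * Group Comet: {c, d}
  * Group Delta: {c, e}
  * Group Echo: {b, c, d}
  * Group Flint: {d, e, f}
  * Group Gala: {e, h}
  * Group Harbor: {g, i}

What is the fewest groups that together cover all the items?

Bravo and Comet and Flint and Gala and Harbor together: Bravo ∪ Comet ∪ Flint ∪ Gala ∪ Harbor = {a, b, c, d, e, f, g, h, i} — every item is covered.
No 4 of the 8 groups cover everything (all 70 combinations miss at least one item), so 5 is optimal.

5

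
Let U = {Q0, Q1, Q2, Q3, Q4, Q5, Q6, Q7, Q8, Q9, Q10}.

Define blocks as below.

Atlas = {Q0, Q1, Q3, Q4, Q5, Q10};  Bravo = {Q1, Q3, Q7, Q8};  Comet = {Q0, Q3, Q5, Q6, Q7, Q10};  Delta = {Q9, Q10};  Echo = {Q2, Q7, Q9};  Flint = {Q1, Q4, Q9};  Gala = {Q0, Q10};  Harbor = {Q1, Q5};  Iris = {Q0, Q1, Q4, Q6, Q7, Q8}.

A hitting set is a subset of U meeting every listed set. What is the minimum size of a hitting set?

Take H = {Q1, Q2, Q10}. Each listed block contains at least one of these, so H is a hitting set of size 3.
The blocks Echo, Gala, Harbor are pairwise disjoint, so any hitting set needs a separate point for each — at least 3. Hence 3 is optimal.

3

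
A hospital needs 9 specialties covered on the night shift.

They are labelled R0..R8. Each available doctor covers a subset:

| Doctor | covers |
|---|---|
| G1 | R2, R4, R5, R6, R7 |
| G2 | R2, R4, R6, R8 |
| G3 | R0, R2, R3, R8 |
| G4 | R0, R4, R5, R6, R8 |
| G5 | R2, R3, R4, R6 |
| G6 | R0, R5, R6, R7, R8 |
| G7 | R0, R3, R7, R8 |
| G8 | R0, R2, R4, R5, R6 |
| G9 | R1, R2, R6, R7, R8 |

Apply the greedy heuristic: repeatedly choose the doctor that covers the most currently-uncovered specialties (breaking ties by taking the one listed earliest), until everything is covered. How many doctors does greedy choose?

Greedy: pick G1 (covers 5 new) → pick G3 (covers 3 new) → pick G9 (covers 1 new). Total picks: 3.

3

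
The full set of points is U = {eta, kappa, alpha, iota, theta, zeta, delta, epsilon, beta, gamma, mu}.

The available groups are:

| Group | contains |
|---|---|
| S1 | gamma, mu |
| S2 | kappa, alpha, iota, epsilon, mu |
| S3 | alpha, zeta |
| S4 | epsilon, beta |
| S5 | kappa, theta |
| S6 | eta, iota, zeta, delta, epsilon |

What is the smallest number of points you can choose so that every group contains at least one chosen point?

4

The 4 points {kappa, zeta, beta, mu} hit every group.
The groups S1, S3, S4, S5 are pairwise disjoint, so any hitting set needs a separate point for each — at least 4. Hence 4 is optimal.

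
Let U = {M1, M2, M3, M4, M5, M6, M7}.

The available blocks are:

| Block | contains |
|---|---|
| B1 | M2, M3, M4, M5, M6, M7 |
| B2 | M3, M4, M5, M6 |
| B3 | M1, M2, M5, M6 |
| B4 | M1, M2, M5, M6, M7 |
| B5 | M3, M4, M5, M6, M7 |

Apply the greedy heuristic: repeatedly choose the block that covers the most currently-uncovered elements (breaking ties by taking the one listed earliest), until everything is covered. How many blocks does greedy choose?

Greedy: pick B1 (covers 6 new) → pick B3 (covers 1 new). Total picks: 2.

2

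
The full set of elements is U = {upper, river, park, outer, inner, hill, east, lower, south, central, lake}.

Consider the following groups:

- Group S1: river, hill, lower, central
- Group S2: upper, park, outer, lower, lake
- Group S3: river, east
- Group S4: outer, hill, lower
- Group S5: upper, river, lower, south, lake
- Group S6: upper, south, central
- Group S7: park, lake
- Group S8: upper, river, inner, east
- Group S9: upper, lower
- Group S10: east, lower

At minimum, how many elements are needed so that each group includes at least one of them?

4

H = {upper, park, east, lower} meets every group (each contains at least one member of H), and |H| = 4.
The groups S3, S4, S6, S7 are pairwise disjoint, so any hitting set needs a separate element for each — at least 4. Hence 4 is optimal.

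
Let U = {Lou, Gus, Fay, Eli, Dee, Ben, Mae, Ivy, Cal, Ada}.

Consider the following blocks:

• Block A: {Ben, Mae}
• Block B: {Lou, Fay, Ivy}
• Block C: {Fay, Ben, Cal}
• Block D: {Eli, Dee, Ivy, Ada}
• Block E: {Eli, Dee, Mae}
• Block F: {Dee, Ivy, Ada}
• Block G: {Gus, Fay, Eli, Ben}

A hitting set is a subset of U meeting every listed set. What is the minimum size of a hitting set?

The 3 points {Fay, Mae, Ivy} hit every block.
No choice of 2 points meets every block, so 3 is the minimum.

3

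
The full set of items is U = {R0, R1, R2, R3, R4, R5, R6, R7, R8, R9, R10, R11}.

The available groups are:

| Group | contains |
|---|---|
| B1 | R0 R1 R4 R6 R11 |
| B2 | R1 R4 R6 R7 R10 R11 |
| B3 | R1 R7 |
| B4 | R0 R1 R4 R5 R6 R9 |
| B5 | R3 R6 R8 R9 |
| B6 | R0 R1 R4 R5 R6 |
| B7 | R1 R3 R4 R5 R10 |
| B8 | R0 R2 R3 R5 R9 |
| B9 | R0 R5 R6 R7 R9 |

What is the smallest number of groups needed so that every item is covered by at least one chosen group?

3

B2 and B5 and B8 together: B2 ∪ B5 ∪ B8 = {R0, R1, R2, R3, R4, R5, R6, R7, R8, R9, R10, R11} — every item is covered.
Only B8 contains R2, so B8 is forced; the remaining 7 items need at least 2 more groups (each remaining group adds at most 6) — so at least 3 groups are needed, and 3 is optimal.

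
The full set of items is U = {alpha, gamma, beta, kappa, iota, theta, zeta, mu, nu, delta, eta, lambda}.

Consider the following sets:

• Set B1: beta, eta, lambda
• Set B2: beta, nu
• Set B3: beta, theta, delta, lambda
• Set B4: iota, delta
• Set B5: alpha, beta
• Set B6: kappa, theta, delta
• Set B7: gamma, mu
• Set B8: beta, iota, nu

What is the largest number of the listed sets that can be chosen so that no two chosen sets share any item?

B2, B6, B7 are pairwise disjoint (B2={beta,nu}; B6={kappa,theta,delta}; B7={gamma,mu}).
Every remaining set overlaps one of these, and no 4 of the listed sets are pairwise disjoint, so 3 is the maximum.

3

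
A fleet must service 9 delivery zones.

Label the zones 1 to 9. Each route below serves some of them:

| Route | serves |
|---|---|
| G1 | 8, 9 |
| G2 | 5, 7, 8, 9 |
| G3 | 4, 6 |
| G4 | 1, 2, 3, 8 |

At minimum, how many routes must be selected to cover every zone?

3

G2 and G3 and G4 together: G2 ∪ G3 ∪ G4 = {1, 2, 3, 4, 5, 6, 7, 8, 9} — every zone is covered.
Each route has at most 4 zones, and 2·4 = 8 < 9 — so at least 3 routes are needed, and 3 is optimal.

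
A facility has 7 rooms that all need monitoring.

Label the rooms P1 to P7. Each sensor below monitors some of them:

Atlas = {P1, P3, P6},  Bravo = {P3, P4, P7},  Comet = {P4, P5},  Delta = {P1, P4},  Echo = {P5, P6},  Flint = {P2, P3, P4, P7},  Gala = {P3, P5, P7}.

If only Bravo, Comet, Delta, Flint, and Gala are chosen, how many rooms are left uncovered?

Union of Bravo, Comet, Delta, Flint, Gala = {P1, P2, P3, P4, P5, P7}.
Not covered: P6 — 1 room.

1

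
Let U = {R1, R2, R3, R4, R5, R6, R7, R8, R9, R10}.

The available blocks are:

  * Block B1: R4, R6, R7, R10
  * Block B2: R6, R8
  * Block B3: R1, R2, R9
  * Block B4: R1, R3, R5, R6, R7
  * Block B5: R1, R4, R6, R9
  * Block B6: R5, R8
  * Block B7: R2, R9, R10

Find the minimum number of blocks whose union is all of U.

4

B1, B2, B4, and B7 cover everything between them: the union {R1, R2, R3, R4, R5, R6, R7, R8, R9, R10} is all of U.
No 3 of the 7 blocks cover everything (all 35 combinations miss at least one point), so 4 is optimal.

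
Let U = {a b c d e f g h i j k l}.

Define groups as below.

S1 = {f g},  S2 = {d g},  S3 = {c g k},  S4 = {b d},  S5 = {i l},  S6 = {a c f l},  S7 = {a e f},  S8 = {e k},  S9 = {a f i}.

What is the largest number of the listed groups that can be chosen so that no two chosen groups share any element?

S1, S4, S5, S8 are pairwise disjoint (S1={f,g}; S4={b,d}; S5={i,l}; S8={e,k}).
Every remaining group overlaps one of these, and no 5 of the listed groups are pairwise disjoint, so 4 is the maximum.

4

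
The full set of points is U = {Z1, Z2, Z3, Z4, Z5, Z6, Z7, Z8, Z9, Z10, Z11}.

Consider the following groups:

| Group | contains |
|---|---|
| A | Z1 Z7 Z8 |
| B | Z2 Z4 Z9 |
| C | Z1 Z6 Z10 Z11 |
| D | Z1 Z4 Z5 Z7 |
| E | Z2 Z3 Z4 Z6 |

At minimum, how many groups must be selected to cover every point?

A and B and C and D and E together: A ∪ B ∪ C ∪ D ∪ E = {Z1, Z2, Z3, Z4, Z5, Z6, Z7, Z8, Z9, Z10, Z11} — every point is covered.
No 4 of the 5 groups cover everything (all 5 combinations miss at least one point), so 5 is optimal.

5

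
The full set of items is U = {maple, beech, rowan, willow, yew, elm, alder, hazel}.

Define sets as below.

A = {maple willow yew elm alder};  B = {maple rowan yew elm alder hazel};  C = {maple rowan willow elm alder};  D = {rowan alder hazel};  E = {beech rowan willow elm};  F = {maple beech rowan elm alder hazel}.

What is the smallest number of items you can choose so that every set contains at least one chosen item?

2

The 2 items {rowan, alder} hit every set.
No single item lies in every set, so at least 2 are needed and 2 is optimal.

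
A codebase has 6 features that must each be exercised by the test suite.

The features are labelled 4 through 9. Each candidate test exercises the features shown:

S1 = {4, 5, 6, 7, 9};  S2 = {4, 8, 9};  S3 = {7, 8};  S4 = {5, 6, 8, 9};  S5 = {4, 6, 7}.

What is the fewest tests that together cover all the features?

2

S1 and S4 together: S1 ∪ S4 = {4, 5, 6, 7, 8, 9} — every feature is covered.
No single test has all 6 features (the largest, S1, has 5), so 2 is optimal.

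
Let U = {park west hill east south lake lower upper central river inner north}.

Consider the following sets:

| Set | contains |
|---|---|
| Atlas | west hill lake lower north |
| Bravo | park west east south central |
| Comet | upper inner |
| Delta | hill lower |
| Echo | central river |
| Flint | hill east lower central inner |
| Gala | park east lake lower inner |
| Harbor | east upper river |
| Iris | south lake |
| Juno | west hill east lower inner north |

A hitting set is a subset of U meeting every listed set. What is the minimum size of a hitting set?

The 4 points {south, lower, upper, river} hit every set.
The sets Comet, Delta, Echo, Iris are pairwise disjoint, so any hitting set needs a separate point for each — at least 4. Hence 4 is optimal.

4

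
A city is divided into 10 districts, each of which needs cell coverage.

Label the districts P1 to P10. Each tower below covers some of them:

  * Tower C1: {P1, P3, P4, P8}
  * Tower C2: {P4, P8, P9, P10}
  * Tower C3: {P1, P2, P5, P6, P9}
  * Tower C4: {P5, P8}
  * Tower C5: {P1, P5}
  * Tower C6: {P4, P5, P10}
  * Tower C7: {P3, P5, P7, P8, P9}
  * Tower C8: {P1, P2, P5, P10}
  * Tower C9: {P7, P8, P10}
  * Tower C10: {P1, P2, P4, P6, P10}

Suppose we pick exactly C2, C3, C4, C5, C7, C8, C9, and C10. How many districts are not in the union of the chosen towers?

Union of C2, C3, C4, C5, C7, C8, C9, C10 = {P1, P2, P3, P4, P5, P6, P7, P8, P9, P10} — that's every district, so 0 are uncovered.

0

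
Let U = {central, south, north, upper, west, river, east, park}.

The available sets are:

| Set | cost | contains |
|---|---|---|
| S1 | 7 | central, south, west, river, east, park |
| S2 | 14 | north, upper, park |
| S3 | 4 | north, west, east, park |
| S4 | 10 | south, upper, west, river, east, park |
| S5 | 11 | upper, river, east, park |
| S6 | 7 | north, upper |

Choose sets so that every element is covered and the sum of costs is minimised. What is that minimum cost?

S1, S6 together cover every element (S1 ∪ S6 = {central, south, north, upper, west, river, east, park}); total cost 7 + 7 = 14.
The greedy pick S3, S1, S6 costs 18; no covering selection beats 14.

14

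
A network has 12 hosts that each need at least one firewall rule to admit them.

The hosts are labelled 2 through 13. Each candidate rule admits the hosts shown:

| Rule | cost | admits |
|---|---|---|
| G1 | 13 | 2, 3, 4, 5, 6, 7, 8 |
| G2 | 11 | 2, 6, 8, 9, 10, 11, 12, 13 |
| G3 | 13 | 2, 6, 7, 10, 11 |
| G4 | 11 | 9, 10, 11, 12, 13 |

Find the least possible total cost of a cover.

G1, G2 together cover every host (G1 ∪ G2 = {2, 3, 4, 5, 6, 7, 8, 9, 10, 11, 12, 13}); total cost 13 + 11 = 24.
No covering selection has total cost below 24.

24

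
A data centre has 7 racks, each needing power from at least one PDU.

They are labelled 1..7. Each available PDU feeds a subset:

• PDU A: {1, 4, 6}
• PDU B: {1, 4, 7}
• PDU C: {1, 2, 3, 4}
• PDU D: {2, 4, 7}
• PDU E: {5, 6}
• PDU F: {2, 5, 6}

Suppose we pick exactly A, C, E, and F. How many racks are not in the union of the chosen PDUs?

Union of A, C, E, F = {1, 2, 3, 4, 5, 6}.
Not covered: 7 — 1 rack.

1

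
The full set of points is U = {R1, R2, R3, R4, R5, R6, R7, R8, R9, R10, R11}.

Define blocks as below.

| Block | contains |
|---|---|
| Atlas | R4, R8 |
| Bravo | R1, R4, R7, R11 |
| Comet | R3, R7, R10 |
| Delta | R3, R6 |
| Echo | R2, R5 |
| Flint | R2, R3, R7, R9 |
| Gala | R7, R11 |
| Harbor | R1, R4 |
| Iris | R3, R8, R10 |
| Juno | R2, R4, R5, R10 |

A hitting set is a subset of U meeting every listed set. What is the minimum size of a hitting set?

4

Take H = {R2, R3, R4, R7}. Each listed block contains at least one of these, so H is a hitting set of size 4.
The blocks Echo, Gala, Harbor, Iris are pairwise disjoint, so any hitting set needs a separate point for each — at least 4. Hence 4 is optimal.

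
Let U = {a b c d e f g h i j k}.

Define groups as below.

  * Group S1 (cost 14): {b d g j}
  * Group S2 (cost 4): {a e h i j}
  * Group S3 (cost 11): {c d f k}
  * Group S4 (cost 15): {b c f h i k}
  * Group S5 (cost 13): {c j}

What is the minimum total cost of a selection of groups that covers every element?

S1, S2, S3 together cover every element (S1 ∪ S2 ∪ S3 = {a, b, c, d, e, f, g, h, i, j, k}); total cost 14 + 4 + 11 = 29.
No covering selection has total cost below 29.

29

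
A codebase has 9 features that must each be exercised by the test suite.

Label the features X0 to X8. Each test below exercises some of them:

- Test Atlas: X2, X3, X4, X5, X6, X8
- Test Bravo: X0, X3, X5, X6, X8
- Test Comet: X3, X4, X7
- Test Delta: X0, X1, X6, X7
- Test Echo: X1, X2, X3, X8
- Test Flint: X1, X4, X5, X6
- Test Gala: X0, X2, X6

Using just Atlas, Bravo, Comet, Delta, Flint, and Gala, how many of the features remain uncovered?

0

Union of Atlas, Bravo, Comet, Delta, Flint, Gala = {X0, X1, X2, X3, X4, X5, X6, X7, X8} — that's every feature, so 0 are uncovered.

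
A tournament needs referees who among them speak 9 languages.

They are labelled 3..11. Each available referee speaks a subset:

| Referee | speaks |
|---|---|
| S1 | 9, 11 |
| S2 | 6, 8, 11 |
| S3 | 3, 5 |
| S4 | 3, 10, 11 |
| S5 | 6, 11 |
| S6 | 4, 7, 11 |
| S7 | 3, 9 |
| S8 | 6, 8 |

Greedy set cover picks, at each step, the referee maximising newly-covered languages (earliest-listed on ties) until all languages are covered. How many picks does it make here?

5

Greedy: pick S2 (covers 3 new) → pick S3 (covers 2 new) → pick S6 (covers 2 new) → pick S1 (covers 1 new) → pick S4 (covers 1 new). Total picks: 5.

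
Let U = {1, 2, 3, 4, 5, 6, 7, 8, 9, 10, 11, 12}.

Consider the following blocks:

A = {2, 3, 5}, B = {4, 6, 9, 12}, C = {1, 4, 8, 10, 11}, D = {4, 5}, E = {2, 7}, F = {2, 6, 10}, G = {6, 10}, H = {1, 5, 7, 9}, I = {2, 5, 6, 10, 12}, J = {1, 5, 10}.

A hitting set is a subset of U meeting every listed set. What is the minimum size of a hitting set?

4

T = {1, 2, 4, 6} meets every block (each contains at least one member of T), and |T| = 4.
No choice of 3 items meets every block, so 4 is the minimum.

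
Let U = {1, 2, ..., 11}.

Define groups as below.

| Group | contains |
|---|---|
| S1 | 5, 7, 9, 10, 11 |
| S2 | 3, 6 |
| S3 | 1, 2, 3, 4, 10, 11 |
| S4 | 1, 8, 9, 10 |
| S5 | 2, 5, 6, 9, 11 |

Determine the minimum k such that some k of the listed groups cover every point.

4

S1 and S2 and S3 and S4 together: S1 ∪ S2 ∪ S3 ∪ S4 = {1, 2, 3, 4, 5, 6, 7, 8, 9, 10, 11} — every point is covered.
No 3 of the 5 groups cover everything (all 10 combinations miss at least one point), so 4 is optimal.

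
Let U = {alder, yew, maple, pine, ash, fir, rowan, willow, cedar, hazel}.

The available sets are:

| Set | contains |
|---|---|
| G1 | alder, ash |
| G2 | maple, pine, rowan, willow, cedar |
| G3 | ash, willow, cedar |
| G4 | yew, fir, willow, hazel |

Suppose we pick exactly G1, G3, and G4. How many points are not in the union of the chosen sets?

3

Union of G1, G3, G4 = {alder, yew, ash, fir, willow, cedar, hazel}.
Not covered: maple, pine, rowan — 3 points.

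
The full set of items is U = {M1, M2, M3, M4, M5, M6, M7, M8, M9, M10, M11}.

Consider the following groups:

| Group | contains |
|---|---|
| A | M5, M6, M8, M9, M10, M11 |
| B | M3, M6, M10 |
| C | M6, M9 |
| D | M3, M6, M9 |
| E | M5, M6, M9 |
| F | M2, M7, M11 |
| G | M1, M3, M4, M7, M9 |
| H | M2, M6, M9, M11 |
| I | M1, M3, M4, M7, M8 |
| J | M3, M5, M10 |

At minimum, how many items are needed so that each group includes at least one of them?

3

T = {M5, M6, M7} meets every group (each contains at least one member of T), and |T| = 3.
The groups C, F, J are pairwise disjoint, so any hitting set needs a separate item for each — at least 3. Hence 3 is optimal.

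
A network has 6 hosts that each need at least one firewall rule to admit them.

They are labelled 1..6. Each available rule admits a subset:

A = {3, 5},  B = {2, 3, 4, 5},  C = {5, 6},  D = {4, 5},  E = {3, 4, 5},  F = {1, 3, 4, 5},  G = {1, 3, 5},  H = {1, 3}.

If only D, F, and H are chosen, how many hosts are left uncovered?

Union of D, F, H = {1, 3, 4, 5}.
Not covered: 2, 6 — 2 hosts.

2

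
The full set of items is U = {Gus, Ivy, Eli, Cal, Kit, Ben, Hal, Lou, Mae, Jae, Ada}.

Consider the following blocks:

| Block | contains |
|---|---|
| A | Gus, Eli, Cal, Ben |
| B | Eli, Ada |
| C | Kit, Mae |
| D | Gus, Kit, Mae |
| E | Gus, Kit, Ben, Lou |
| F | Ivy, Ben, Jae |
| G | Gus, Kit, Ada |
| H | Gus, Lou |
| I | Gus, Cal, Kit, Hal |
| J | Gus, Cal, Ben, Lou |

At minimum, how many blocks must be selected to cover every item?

B and C and F and H and I together: B ∪ C ∪ F ∪ H ∪ I = {Gus, Ivy, Eli, Cal, Kit, Ben, Hal, Lou, Mae, Jae, Ada} — every item is covered.
No 4 of the 10 blocks cover everything (all 210 combinations miss at least one item), so 5 is optimal.

5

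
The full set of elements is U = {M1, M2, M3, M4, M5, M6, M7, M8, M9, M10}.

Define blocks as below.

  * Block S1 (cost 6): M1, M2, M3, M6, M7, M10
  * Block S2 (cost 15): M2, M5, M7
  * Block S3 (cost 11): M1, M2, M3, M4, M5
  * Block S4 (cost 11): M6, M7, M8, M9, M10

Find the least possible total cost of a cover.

22

S3, S4 together cover every element (S3 ∪ S4 = {M1, M2, M3, M4, M5, M6, M7, M8, M9, M10}); total cost 11 + 11 = 22.
The greedy pick S1, S3, S4 costs 28; no covering selection beats 22.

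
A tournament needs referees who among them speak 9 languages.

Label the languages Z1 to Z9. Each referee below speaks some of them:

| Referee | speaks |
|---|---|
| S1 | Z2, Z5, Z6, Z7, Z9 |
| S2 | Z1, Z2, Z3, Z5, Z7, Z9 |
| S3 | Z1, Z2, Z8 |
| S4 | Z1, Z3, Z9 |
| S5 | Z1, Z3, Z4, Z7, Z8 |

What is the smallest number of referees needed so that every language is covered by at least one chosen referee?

Take {S1, S5}. Their union is {Z1, Z2, Z3, Z4, Z5, Z6, Z7, Z8, Z9}, which is all 9 languages.
No single referee has all 9 languages (the largest, S2, has 6), so 2 is optimal.

2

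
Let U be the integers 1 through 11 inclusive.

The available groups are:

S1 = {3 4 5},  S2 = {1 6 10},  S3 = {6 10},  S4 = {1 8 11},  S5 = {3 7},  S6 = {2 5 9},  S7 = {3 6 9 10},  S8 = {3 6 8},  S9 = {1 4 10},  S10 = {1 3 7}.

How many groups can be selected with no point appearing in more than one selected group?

S3, S4, S5, S6 are pairwise disjoint (S3={6,10}; S4={1,8,11}; S5={3,7}; S6={2,5,9}).
Every remaining group overlaps one of these, and no 5 of the listed groups are pairwise disjoint, so 4 is the maximum.

4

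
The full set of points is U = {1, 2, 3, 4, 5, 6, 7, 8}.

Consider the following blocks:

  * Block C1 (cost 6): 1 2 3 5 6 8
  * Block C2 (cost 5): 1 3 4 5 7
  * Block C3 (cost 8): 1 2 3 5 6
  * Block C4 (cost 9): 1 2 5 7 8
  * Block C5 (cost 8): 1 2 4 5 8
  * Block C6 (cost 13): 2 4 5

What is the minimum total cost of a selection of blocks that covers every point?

11

C1, C2 together cover every point (C1 ∪ C2 = {1, 2, 3, 4, 5, 6, 7, 8}); total cost 6 + 5 = 11.
No covering selection has total cost below 11.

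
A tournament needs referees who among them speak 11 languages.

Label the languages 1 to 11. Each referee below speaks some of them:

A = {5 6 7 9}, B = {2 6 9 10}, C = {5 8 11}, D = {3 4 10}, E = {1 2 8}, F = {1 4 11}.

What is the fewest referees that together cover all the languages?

4

A and D and E and F together: A ∪ D ∪ E ∪ F = {1, 2, 3, 4, 5, 6, 7, 8, 9, 10, 11} — every language is covered.
Only A contains 7, so A is forced; the remaining 7 languages need at least 3 more referees (each remaining referee adds at most 3) — so at least 4 referees are needed, and 4 is optimal.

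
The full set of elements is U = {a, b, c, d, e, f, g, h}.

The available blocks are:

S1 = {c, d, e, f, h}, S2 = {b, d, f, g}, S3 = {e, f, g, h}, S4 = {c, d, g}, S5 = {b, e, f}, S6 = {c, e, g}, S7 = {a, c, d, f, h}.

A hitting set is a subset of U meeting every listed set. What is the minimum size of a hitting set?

2

Take T = {d, e}. Each listed block contains at least one of these, so T is a hitting set of size 2.
The blocks S4, S5 are pairwise disjoint, so any hitting set needs a separate element for each — at least 2. Hence 2 is optimal.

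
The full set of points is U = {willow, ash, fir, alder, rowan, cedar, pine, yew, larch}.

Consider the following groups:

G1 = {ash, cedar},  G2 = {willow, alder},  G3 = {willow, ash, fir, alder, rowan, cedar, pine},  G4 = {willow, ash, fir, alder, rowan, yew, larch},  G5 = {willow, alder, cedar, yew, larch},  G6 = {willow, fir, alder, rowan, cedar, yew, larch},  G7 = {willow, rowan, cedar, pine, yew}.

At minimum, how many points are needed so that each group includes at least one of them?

2

H = {willow, cedar} meets every group (each contains at least one member of H), and |H| = 2.
The groups G1, G2 are pairwise disjoint, so any hitting set needs a separate point for each — at least 2. Hence 2 is optimal.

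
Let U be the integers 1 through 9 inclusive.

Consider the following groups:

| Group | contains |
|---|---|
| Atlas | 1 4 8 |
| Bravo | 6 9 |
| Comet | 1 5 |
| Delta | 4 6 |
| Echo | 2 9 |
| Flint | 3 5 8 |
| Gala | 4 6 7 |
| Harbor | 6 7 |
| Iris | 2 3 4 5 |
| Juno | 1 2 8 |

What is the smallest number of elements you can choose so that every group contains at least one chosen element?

H = {1, 5, 6, 9} meets every group (each contains at least one member of H), and |H| = 4.
No choice of 3 elements meets every group, so 4 is the minimum.

4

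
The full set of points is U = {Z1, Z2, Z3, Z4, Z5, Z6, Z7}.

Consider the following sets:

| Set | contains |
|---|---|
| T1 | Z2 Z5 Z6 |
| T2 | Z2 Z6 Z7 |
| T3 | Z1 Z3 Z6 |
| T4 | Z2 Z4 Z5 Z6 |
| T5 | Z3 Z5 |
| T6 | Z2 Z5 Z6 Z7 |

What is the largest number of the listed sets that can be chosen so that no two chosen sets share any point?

2

T2, T5 are pairwise disjoint (T2={Z2,Z6,Z7}; T5={Z3,Z5}).
Every remaining set overlaps one of these, and no 3 of the listed sets are pairwise disjoint, so 2 is the maximum.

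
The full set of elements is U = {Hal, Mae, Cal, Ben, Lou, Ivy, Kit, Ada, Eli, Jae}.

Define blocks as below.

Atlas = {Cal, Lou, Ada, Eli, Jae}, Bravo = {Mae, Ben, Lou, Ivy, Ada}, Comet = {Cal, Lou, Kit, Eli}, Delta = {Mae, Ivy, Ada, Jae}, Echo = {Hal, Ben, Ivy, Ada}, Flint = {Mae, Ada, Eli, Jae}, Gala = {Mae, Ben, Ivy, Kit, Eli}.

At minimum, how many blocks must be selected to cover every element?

Comet, Delta, and Echo cover everything between them: the union {Hal, Mae, Cal, Ben, Lou, Ivy, Kit, Ada, Eli, Jae} is all of U.
Only Echo contains Hal, so Echo is forced; the remaining 6 elements need at least 2 more blocks (each remaining block adds at most 4) — so at least 3 blocks are needed, and 3 is optimal.

3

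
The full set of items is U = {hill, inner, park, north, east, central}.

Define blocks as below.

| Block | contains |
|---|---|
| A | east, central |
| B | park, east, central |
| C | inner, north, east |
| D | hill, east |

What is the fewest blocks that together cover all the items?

3

B and C and D together: B ∪ C ∪ D = {hill, inner, park, north, east, central} — every item is covered.
Only D contains hill, so D is forced; the remaining 4 items need at least 2 more blocks (each remaining block adds at most 2) — so at least 3 blocks are needed, and 3 is optimal.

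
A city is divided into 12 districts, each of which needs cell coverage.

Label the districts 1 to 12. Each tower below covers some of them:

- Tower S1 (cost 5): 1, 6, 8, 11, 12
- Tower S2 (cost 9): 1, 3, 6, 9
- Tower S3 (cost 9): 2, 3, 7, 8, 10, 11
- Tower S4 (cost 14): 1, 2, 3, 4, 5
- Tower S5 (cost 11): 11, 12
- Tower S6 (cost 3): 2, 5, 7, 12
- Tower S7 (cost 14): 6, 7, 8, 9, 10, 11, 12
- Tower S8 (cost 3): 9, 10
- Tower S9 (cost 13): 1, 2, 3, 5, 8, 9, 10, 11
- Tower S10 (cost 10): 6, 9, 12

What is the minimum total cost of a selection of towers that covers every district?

S1, S4, S6, S8 together cover every district (S1 ∪ S4 ∪ S6 ∪ S8 = {1, 2, 3, 4, 5, 6, 7, 8, 9, 10, 11, 12}); total cost 5 + 14 + 3 + 3 = 25.
No covering selection has total cost below 25.

25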